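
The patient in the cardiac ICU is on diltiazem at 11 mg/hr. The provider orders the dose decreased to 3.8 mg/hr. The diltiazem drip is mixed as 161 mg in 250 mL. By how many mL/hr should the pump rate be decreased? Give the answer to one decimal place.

At the current dose:
Concentration = 161 mg ÷ 250 mL = 0.644 mg/mL
Rate = 11 mg/hr ÷ 0.644 mg/mL = 17.08075 mL/hr
At the new dose:
Rate = 3.8 mg/hr ÷ 0.644 mg/mL = 5.900621 mL/hr
Change = 5.900621 − 17.08075 = -11.18012 mL/hr → 11.18012 mL/hr decrease

11.2 mL/hr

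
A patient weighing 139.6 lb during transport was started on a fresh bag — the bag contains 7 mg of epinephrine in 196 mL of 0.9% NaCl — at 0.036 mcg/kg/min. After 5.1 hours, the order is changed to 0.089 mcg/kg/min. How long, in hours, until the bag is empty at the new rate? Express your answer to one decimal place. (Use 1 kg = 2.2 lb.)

18.6 hours

Initial rate:
Weight = 139.6 lb ÷ 2.2 lb/kg = 63.45455 kg
Dose = 0.036 mcg/kg/min × 63.45455 kg = 2.284364 mcg/min
2.284364 mcg/min × 60 min/hr = 137.0618 mcg/hr
Concentration = 7 mg ÷ 196 mL = 0.03571429 mg/mL = 35.71429 mcg/mL
Rate = 137.0618 mcg/hr ÷ 35.71429 mcg/mL = 3.837731 mL/hr
Volume infused so far = 3.837731 mL/hr × 5.1 hr = 19.57243 mL
Volume remaining = 196 − 19.57243 = 176.4276 mL
New rate:
Dose = 0.089 mcg/kg/min × 63.45455 kg = 5.647455 mcg/min
5.647455 mcg/min × 60 min/hr = 338.8473 mcg/hr
Rate = 338.8473 mcg/hr ÷ 35.71429 mcg/mL = 9.487724 mL/hr
Time remaining = 176.4276 mL ÷ 9.487724 mL/hr = 18.59535 hr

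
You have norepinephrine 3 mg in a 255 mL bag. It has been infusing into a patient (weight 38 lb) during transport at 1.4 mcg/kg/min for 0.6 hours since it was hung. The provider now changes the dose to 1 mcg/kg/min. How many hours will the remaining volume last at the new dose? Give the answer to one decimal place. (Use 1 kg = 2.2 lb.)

Initial rate:
Weight = 38 lb ÷ 2.2 lb/kg = 17.27273 kg
Dose = 1.4 mcg/kg/min × 17.27273 kg = 24.18182 mcg/min
24.18182 mcg/min × 60 min/hr = 1450.909 mcg/hr
Concentration = 3 mg ÷ 255 mL = 0.01176471 mg/mL = 11.76471 mcg/mL
Rate = 1450.909 mcg/hr ÷ 11.76471 mcg/mL = 123.3273 mL/hr
Volume infused so far = 123.3273 mL/hr × 0.6 hr = 73.99636 mL
Volume remaining = 255 − 73.99636 = 181.0036 mL
New rate:
Dose = 1 mcg/kg/min × 17.27273 kg = 17.27273 mcg/min
17.27273 mcg/min × 60 min/hr = 1036.364 mcg/hr
Rate = 1036.364 mcg/hr ÷ 11.76471 mcg/mL = 88.09091 mL/hr
Time remaining = 181.0036 mL ÷ 88.09091 mL/hr = 2.054737 hr

2.1 hours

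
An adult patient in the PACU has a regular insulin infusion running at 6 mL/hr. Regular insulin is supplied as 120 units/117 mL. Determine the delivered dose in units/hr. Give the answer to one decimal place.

6.2 units/hr

Concentration = 120 units ÷ 117 mL = 1.025641 units/mL
Drug rate = 6 mL/hr × 1.025641 units/mL = 6.153846 units/hr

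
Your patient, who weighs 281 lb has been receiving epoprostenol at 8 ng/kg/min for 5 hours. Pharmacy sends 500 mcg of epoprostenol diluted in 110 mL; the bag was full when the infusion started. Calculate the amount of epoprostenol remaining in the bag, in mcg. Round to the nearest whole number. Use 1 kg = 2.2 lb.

193 mcg

Weight = 281 lb ÷ 2.2 lb/kg = 127.7273 kg
Dose = 8 ng/kg/min × 127.7273 kg = 1021.818 ng/min
1021.818 ng/min × 60 min/hr = 61309.09 ng/hr
Concentration = 500 mcg ÷ 110 mL = 4.545455 mcg/mL = 4545.455 ng/mL
Rate = 61309.09 ng/hr ÷ 4545.455 ng/mL = 13.488 mL/hr
Volume infused = 13.488 mL/hr × 5 hr = 67.44 mL
Volume remaining = 110 − 67.44 = 42.56 mL
Drug remaining = 42.56 mL × 4545.455 ng/mL = 193454.5 ng = 193.4545 mcg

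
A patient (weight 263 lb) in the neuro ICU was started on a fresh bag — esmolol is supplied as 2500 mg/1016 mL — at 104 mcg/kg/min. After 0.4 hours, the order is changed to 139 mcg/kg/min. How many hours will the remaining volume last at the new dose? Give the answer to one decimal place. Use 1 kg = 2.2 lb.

2.2 hours

Initial rate:
Weight = 263 lb ÷ 2.2 lb/kg = 119.5455 kg
Dose = 104 mcg/kg/min × 119.5455 kg = 12432.73 mcg/min
12432.73 mcg/min × 60 min/hr = 745963.6 mcg/hr
Concentration = 2500 mg ÷ 1016 mL = 2.46063 mg/mL = 2460.63 mcg/mL
Rate = 745963.6 mcg/hr ÷ 2460.63 mcg/mL = 303.1596 mL/hr
Volume infused so far = 303.1596 mL/hr × 0.4 hr = 121.2638 mL
Volume remaining = 1016 − 121.2638 = 894.7362 mL
New rate:
Dose = 139 mcg/kg/min × 119.5455 kg = 16616.82 mcg/min
16616.82 mcg/min × 60 min/hr = 997009.1 mcg/hr
Rate = 997009.1 mcg/hr ÷ 2460.63 mcg/mL = 405.1845 mL/hr
Time remaining = 894.7362 mL ÷ 405.1845 mL/hr = 2.208219 hr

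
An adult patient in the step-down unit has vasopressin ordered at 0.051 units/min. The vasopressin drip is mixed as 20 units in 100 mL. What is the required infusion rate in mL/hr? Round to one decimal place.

15.3 mL/hr

0.051 units/min × 60 min/hr = 3.06 units/hr
Concentration = 20 units ÷ 100 mL = 0.2 units/mL
Rate = 3.06 units/hr ÷ 0.2 units/mL = 15.3 mL/hr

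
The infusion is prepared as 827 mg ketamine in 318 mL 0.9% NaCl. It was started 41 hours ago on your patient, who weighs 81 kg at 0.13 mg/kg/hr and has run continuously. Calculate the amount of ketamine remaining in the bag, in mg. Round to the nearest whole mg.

Dose = 0.13 mg/kg/hr × 81 kg = 10.53 mg/hr
Concentration = 827 mg ÷ 318 mL = 2.600629 mg/mL
Rate = 10.53 mg/hr ÷ 2.600629 mg/mL = 4.049021 mL/hr
Volume infused = 4.049021 mL/hr × 41 hr = 166.0098 mL
Volume remaining = 318 − 166.0098 = 151.9902 mL
Drug remaining = 151.9902 mL × 2.600629 mg/mL = 395.27 mg

395 mg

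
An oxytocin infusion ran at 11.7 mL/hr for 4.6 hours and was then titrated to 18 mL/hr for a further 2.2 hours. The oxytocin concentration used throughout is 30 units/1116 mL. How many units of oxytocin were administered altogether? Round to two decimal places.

2.51 units

Concentration = 30 units ÷ 1116 mL = 0.02688172 units/mL
Stage 1: 11.7 mL/hr × 4.6 hr = 53.82 mL → 53.82 mL × 0.02688172 units/mL = 1.446774 units
Stage 2: 18 mL/hr × 2.2 hr = 39.6 mL → 39.6 mL × 0.02688172 units/mL = 1.064516 units
Total = 1.446774 + 1.064516 = 2.51129 units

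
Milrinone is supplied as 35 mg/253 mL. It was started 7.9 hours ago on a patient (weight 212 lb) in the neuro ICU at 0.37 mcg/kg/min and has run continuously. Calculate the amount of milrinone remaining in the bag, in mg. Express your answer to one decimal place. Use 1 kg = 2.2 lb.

Weight = 212 lb ÷ 2.2 lb/kg = 96.36364 kg
Dose = 0.37 mcg/kg/min × 96.36364 kg = 35.65455 mcg/min
35.65455 mcg/min × 60 min/hr = 2139.273 mcg/hr
Concentration = 35 mg ÷ 253 mL = 0.1383399 mg/mL = 138.3399 mcg/mL
Rate = 2139.273 mcg/hr ÷ 138.3399 mcg/mL = 15.46389 mL/hr
Volume infused = 15.46389 mL/hr × 7.9 hr = 122.1647 mL
Volume remaining = 253 − 122.1647 = 130.8353 mL
Drug remaining = 130.8353 mL × 138.3399 mcg/mL = 18099.75 mcg = 18.09975 mg

18.1 mg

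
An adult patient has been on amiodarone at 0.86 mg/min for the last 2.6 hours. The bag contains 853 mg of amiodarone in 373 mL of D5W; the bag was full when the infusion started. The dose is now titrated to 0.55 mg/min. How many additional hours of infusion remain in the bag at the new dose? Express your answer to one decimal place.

21.8 hours

Initial rate:
0.86 mg/min × 60 min/hr = 51.6 mg/hr
Concentration = 853 mg ÷ 373 mL = 2.286863 mg/mL
Rate = 51.6 mg/hr ÷ 2.286863 mg/mL = 22.56366 mL/hr
Volume infused so far = 22.56366 mL/hr × 2.6 hr = 58.66551 mL
Volume remaining = 373 − 58.66551 = 314.3345 mL
New rate:
0.55 mg/min × 60 min/hr = 33 mg/hr
Rate = 33 mg/hr ÷ 2.286863 mg/mL = 14.43025 mL/hr
Time remaining = 314.3345 mL ÷ 14.43025 mL/hr = 21.78303 hr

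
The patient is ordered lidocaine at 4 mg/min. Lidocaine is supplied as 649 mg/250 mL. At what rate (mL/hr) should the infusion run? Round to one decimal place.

4 mg/min × 60 min/hr = 240 mg/hr
Concentration = 649 mg ÷ 250 mL = 2.596 mg/mL
Rate = 240 mg/hr ÷ 2.596 mg/mL = 92.44992 mL/hr

92.4 mL/hr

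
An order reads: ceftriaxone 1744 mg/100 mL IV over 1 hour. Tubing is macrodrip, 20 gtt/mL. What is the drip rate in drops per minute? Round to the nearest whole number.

33 gtt/min

100 mL ÷ (1 hr × 60 = 60 min) = 1.666667 mL/min
1.666667 mL/min × 20 gtt/mL = 33.33333 gtt/min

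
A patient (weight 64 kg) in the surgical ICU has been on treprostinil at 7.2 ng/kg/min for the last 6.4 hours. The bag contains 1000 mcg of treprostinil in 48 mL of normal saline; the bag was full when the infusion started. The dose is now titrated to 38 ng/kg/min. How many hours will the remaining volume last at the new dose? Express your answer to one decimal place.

5.6 hours

Initial rate:
Dose = 7.2 ng/kg/min × 64 kg = 460.8 ng/min
460.8 ng/min × 60 min/hr = 27648 ng/hr
Concentration = 1000 mcg ÷ 48 mL = 20.83333 mcg/mL = 20833.33 ng/mL
Rate = 27648 ng/hr ÷ 20833.33 ng/mL = 1.327104 mL/hr
Volume infused so far = 1.327104 mL/hr × 6.4 hr = 8.493466 mL
Volume remaining = 48 − 8.493466 = 39.50653 mL
New rate:
Dose = 38 ng/kg/min × 64 kg = 2432 ng/min
2432 ng/min × 60 min/hr = 145920 ng/hr
Rate = 145920 ng/hr ÷ 20833.33 ng/mL = 7.00416 mL/hr
Time remaining = 39.50653 mL ÷ 7.00416 mL/hr = 5.640439 hr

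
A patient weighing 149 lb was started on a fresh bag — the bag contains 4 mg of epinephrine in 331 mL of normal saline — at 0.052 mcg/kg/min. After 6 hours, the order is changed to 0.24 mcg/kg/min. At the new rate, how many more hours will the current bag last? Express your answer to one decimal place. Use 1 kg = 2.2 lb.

Initial rate:
Weight = 149 lb ÷ 2.2 lb/kg = 67.72727 kg
Dose = 0.052 mcg/kg/min × 67.72727 kg = 3.521818 mcg/min
3.521818 mcg/min × 60 min/hr = 211.3091 mcg/hr
Concentration = 4 mg ÷ 331 mL = 0.01208459 mg/mL = 12.08459 mcg/mL
Rate = 211.3091 mcg/hr ÷ 12.08459 mcg/mL = 17.48583 mL/hr
Volume infused so far = 17.48583 mL/hr × 6 hr = 104.915 mL
Volume remaining = 331 − 104.915 = 226.085 mL
New rate:
Dose = 0.24 mcg/kg/min × 67.72727 kg = 16.25455 mcg/min
16.25455 mcg/min × 60 min/hr = 975.2727 mcg/hr
Rate = 975.2727 mcg/hr ÷ 12.08459 mcg/mL = 80.70382 mL/hr
Time remaining = 226.085 mL ÷ 80.70382 mL/hr = 2.801417 hr

2.8 hours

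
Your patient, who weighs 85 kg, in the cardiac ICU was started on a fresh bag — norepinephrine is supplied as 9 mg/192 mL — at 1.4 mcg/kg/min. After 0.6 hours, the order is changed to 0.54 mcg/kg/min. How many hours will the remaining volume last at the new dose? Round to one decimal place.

Initial rate:
Dose = 1.4 mcg/kg/min × 85 kg = 119 mcg/min
119 mcg/min × 60 min/hr = 7140 mcg/hr
Concentration = 9 mg ÷ 192 mL = 0.046875 mg/mL = 46.875 mcg/mL
Rate = 7140 mcg/hr ÷ 46.875 mcg/mL = 152.32 mL/hr
Volume infused so far = 152.32 mL/hr × 0.6 hr = 91.392 mL
Volume remaining = 192 − 91.392 = 100.608 mL
New rate:
Dose = 0.54 mcg/kg/min × 85 kg = 45.9 mcg/min
45.9 mcg/min × 60 min/hr = 2754 mcg/hr
Rate = 2754 mcg/hr ÷ 46.875 mcg/mL = 58.752 mL/hr
Time remaining = 100.608 mL ÷ 58.752 mL/hr = 1.712418 hr

1.7 hours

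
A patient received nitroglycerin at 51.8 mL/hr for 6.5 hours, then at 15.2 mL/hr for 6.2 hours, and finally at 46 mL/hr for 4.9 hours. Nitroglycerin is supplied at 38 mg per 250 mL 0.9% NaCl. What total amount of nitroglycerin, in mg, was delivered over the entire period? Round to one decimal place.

99.8 mg

Concentration = 38 mg ÷ 250 mL = 0.152 mg/mL
Stage 1: 51.8 mL/hr × 6.5 hr = 336.7 mL → 336.7 mL × 0.152 mg/mL = 51.1784 mg
Stage 2: 15.2 mL/hr × 6.2 hr = 94.24 mL → 94.24 mL × 0.152 mg/mL = 14.32448 mg
Stage 3: 46 mL/hr × 4.9 hr = 225.4 mL → 225.4 mL × 0.152 mg/mL = 34.2608 mg
Total = 51.1784 + 14.32448 + 34.2608 = 99.76368 mg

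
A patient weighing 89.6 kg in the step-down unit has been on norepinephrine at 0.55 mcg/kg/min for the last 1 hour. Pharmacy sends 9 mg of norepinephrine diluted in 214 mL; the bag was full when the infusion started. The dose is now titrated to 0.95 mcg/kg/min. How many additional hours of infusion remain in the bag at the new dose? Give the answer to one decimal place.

1.2 hours

Initial rate:
Dose = 0.55 mcg/kg/min × 89.6 kg = 49.28 mcg/min
49.28 mcg/min × 60 min/hr = 2956.8 mcg/hr
Concentration = 9 mg ÷ 214 mL = 0.04205607 mg/mL = 42.05607 mcg/mL
Rate = 2956.8 mcg/hr ÷ 42.05607 mcg/mL = 70.30613 mL/hr
Volume infused so far = 70.30613 mL/hr × 1 hr = 70.30613 mL
Volume remaining = 214 − 70.30613 = 143.6939 mL
New rate:
Dose = 0.95 mcg/kg/min × 89.6 kg = 85.12 mcg/min
85.12 mcg/min × 60 min/hr = 5107.2 mcg/hr
Rate = 5107.2 mcg/hr ÷ 42.05607 mcg/mL = 121.4379 mL/hr
Time remaining = 143.6939 mL ÷ 121.4379 mL/hr = 1.183271 hr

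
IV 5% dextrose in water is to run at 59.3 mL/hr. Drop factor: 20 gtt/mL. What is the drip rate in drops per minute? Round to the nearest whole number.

20 gtt/min

59.3 mL/hr ÷ 60 min/hr = 0.9883333 mL/min
0.9883333 mL/min × 20 gtt/mL = 19.76667 gtt/min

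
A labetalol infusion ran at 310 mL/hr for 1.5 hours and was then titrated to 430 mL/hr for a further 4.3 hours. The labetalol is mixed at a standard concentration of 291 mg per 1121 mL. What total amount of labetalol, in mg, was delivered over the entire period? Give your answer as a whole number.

601 mg

Concentration = 291 mg ÷ 1121 mL = 0.2595897 mg/mL
Stage 1: 310 mL/hr × 1.5 hr = 465 mL → 465 mL × 0.2595897 mg/mL = 120.7092 mg
Stage 2: 430 mL/hr × 4.3 hr = 1849 mL → 1849 mL × 0.2595897 mg/mL = 479.9813 mg
Total = 120.7092 + 479.9813 = 600.6905 mg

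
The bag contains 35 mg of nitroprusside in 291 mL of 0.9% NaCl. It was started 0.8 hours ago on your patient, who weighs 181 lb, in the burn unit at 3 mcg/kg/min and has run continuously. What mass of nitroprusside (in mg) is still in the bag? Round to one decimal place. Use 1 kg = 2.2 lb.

23.2 mg

Weight = 181 lb ÷ 2.2 lb/kg = 82.27273 kg
Dose = 3 mcg/kg/min × 82.27273 kg = 246.8182 mcg/min
246.8182 mcg/min × 60 min/hr = 14809.09 mcg/hr
Concentration = 35 mg ÷ 291 mL = 0.1202749 mg/mL = 120.2749 mcg/mL
Rate = 14809.09 mcg/hr ÷ 120.2749 mcg/mL = 123.127 mL/hr
Volume infused = 123.127 mL/hr × 0.8 hr = 98.50161 mL
Volume remaining = 291 − 98.50161 = 192.4984 mL
Drug remaining = 192.4984 mL × 120.2749 mcg/mL = 23152.73 mcg = 23.15273 mg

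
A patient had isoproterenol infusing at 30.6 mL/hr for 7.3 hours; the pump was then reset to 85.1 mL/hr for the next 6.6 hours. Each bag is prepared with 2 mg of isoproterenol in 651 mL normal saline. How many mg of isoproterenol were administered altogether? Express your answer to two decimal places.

2.41 mg

Concentration = 2 mg ÷ 651 mL = 0.003072197 mg/mL
Stage 1: 30.6 mL/hr × 7.3 hr = 223.38 mL → 223.38 mL × 0.003072197 mg/mL = 0.6862673 mg
Stage 2: 85.1 mL/hr × 6.6 hr = 561.66 mL → 561.66 mL × 0.003072197 mg/mL = 1.72553 mg
Total = 0.6862673 + 1.72553 = 2.411797 mg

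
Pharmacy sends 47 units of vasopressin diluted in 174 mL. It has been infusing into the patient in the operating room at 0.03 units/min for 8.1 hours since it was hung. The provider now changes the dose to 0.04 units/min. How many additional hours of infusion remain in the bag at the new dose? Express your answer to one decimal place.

13.5 hours

Initial rate:
0.03 units/min × 60 min/hr = 1.8 units/hr
Concentration = 47 units ÷ 174 mL = 0.2701149 units/mL
Rate = 1.8 units/hr ÷ 0.2701149 units/mL = 6.66383 mL/hr
Volume infused so far = 6.66383 mL/hr × 8.1 hr = 53.97702 mL
Volume remaining = 174 − 53.97702 = 120.023 mL
New rate:
0.04 units/min × 60 min/hr = 2.4 units/hr
Rate = 2.4 units/hr ÷ 0.2701149 units/mL = 8.885106 mL/hr
Time remaining = 120.023 mL ÷ 8.885106 mL/hr = 13.50833 hr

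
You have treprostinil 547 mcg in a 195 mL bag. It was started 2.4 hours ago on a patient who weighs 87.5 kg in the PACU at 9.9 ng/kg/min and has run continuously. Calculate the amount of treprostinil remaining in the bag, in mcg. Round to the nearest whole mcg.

Dose = 9.9 ng/kg/min × 87.5 kg = 866.25 ng/min
866.25 ng/min × 60 min/hr = 51975 ng/hr
Concentration = 547 mcg ÷ 195 mL = 2.805128 mcg/mL = 2805.128 ng/mL
Rate = 51975 ng/hr ÷ 2805.128 ng/mL = 18.52856 mL/hr
Volume infused = 18.52856 mL/hr × 2.4 hr = 44.46856 mL
Volume remaining = 195 − 44.46856 = 150.5314 mL
Drug remaining = 150.5314 mL × 2805.128 ng/mL = 422260 ng = 422.26 mcg

422 mcg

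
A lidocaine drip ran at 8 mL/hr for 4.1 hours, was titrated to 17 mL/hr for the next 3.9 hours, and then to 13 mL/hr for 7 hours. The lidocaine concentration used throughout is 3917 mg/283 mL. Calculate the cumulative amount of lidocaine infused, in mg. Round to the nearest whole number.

2631 mg

Concentration = 3917 mg ÷ 283 mL = 13.84099 mg/mL
Stage 1: 8 mL/hr × 4.1 hr = 32.8 mL → 32.8 mL × 13.84099 mg/mL = 453.9845 mg
Stage 2: 17 mL/hr × 3.9 hr = 66.3 mL → 66.3 mL × 13.84099 mg/mL = 917.6576 mg
Stage 3: 13 mL/hr × 7 hr = 91 mL → 91 mL × 13.84099 mg/mL = 1259.53 mg
Total = 453.9845 + 917.6576 + 1259.53 = 2631.172 mg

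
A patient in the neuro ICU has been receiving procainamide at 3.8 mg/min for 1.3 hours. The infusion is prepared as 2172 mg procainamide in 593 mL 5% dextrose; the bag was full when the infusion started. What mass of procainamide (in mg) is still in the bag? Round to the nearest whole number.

3.8 mg/min × 60 min/hr = 228 mg/hr
Concentration = 2172 mg ÷ 593 mL = 3.662732 mg/mL
Rate = 228 mg/hr ÷ 3.662732 mg/mL = 62.24862 mL/hr
Volume infused = 62.24862 mL/hr × 1.3 hr = 80.9232 mL
Volume remaining = 593 − 80.9232 = 512.0768 mL
Drug remaining = 512.0768 mL × 3.662732 mg/mL = 1875.6 mg

1876 mg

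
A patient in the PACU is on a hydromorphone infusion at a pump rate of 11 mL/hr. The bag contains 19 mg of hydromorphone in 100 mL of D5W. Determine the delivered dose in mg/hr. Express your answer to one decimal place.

Concentration = 19 mg ÷ 100 mL = 0.19 mg/mL
Drug rate = 11 mL/hr × 0.19 mg/mL = 2.09 mg/hr

2.1 mg/hr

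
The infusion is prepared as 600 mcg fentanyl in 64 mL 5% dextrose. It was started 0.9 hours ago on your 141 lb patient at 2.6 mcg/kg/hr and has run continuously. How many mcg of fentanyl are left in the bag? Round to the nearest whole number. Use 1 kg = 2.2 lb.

Weight = 141 lb ÷ 2.2 lb/kg = 64.09091 kg
Dose = 2.6 mcg/kg/hr × 64.09091 kg = 166.6364 mcg/hr
Concentration = 600 mcg ÷ 64 mL = 9.375 mcg/mL
Rate = 166.6364 mcg/hr ÷ 9.375 mcg/mL = 17.77455 mL/hr
Volume infused = 17.77455 mL/hr × 0.9 hr = 15.99709 mL
Volume remaining = 64 − 15.99709 = 48.00291 mL
Drug remaining = 48.00291 mL × 9.375 mcg/mL = 450.0273 mcg

450 mcg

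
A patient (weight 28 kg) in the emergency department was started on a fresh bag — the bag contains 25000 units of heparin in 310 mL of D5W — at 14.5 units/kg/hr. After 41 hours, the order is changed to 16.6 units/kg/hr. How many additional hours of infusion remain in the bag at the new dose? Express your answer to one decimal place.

18.0 hours

Initial rate:
Dose = 14.5 units/kg/hr × 28 kg = 406 units/hr
Concentration = 25000 units ÷ 310 mL = 80.64516 units/mL
Rate = 406 units/hr ÷ 80.64516 units/mL = 5.0344 mL/hr
Volume infused so far = 5.0344 mL/hr × 41 hr = 206.4104 mL
Volume remaining = 310 − 206.4104 = 103.5896 mL
New rate:
Dose = 16.6 units/kg/hr × 28 kg = 464.8 units/hr
Rate = 464.8 units/hr ÷ 80.64516 units/mL = 5.76352 mL/hr
Time remaining = 103.5896 mL ÷ 5.76352 mL/hr = 17.97332 hr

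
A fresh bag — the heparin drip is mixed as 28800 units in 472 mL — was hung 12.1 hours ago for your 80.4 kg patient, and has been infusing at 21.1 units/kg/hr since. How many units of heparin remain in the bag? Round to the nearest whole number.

8273 units

Dose = 21.1 units/kg/hr × 80.4 kg = 1696.44 units/hr
Concentration = 28800 units ÷ 472 mL = 61.01695 units/mL
Rate = 1696.44 units/hr ÷ 61.01695 units/mL = 27.80277 mL/hr
Volume infused = 27.80277 mL/hr × 12.1 hr = 336.4135 mL
Volume remaining = 472 − 336.4135 = 135.5865 mL
Drug remaining = 135.5865 mL × 61.01695 units/mL = 8273.076 units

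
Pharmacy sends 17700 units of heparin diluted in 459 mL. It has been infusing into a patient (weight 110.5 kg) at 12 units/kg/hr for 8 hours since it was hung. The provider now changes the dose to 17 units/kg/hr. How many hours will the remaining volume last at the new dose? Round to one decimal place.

3.8 hours

Initial rate:
Dose = 12 units/kg/hr × 110.5 kg = 1326 units/hr
Concentration = 17700 units ÷ 459 mL = 38.56209 units/mL
Rate = 1326 units/hr ÷ 38.56209 units/mL = 34.3861 mL/hr
Volume infused so far = 34.3861 mL/hr × 8 hr = 275.0888 mL
Volume remaining = 459 − 275.0888 = 183.9112 mL
New rate:
Dose = 17 units/kg/hr × 110.5 kg = 1878.5 units/hr
Rate = 1878.5 units/hr ÷ 38.56209 units/mL = 48.71364 mL/hr
Time remaining = 183.9112 mL ÷ 48.71364 mL/hr = 3.775353 hr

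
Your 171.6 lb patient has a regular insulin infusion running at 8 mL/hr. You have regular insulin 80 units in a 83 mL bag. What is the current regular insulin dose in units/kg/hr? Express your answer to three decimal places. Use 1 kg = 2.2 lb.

0.099 units/kg/hr

Weight = 171.6 lb ÷ 2.2 lb/kg = 78 kg
Concentration = 80 units ÷ 83 mL = 0.9638554 units/mL
Drug rate = 8 mL/hr × 0.9638554 units/mL = 7.710843 units/hr
7.710843 units/hr ÷ 78 kg = 0.09885697 units/kg/hr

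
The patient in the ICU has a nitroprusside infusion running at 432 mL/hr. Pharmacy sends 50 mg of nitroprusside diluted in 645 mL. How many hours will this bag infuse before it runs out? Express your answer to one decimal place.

1.5 hours

Duration = 645 mL ÷ 432 mL/hr = 1.493056 hr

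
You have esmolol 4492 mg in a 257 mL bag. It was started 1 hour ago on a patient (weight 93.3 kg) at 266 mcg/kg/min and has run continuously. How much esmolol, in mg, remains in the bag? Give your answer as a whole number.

Dose = 266 mcg/kg/min × 93.3 kg = 24817.8 mcg/min
24817.8 mcg/min × 60 min/hr = 1489068 mcg/hr
Concentration = 4492 mg ÷ 257 mL = 17.4786 mg/mL = 17478.6 mcg/mL
Rate = 1489068 mcg/hr ÷ 17478.6 mcg/mL = 85.19378 mL/hr
Volume infused = 85.19378 mL/hr × 1 hr = 85.19378 mL
Volume remaining = 257 − 85.19378 = 171.8062 mL
Drug remaining = 171.8062 mL × 17478.6 mcg/mL = 3002932 mcg = 3002.932 mg

3003 mg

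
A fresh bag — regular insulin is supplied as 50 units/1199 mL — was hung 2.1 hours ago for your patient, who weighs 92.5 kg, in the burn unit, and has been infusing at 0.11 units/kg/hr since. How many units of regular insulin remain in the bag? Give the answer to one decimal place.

28.6 units

Dose = 0.11 units/kg/hr × 92.5 kg = 10.175 units/hr
Concentration = 50 units ÷ 1199 mL = 0.04170142 units/mL
Rate = 10.175 units/hr ÷ 0.04170142 units/mL = 243.9965 mL/hr
Volume infused = 243.9965 mL/hr × 2.1 hr = 512.3927 mL
Volume remaining = 1199 − 512.3927 = 686.6073 mL
Drug remaining = 686.6073 mL × 0.04170142 units/mL = 28.6325 units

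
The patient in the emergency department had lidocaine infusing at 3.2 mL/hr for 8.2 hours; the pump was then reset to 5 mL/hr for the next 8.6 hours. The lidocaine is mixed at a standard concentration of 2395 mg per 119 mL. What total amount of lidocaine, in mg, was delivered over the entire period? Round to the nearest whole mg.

Concentration = 2395 mg ÷ 119 mL = 20.12605 mg/mL
Stage 1: 3.2 mL/hr × 8.2 hr = 26.24 mL → 26.24 mL × 20.12605 mg/mL = 528.1076 mg
Stage 2: 5 mL/hr × 8.6 hr = 43 mL → 43 mL × 20.12605 mg/mL = 865.4202 mg
Total = 528.1076 + 865.4202 = 1393.528 mg

1394 mg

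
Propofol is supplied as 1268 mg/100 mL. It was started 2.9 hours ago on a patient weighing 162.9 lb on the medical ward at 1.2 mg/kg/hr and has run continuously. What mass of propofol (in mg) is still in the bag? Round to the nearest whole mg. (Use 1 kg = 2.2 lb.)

1010 mg

Weight = 162.9 lb ÷ 2.2 lb/kg = 74.04545 kg
Dose = 1.2 mg/kg/hr × 74.04545 kg = 88.85455 mg/hr
Concentration = 1268 mg ÷ 100 mL = 12.68 mg/mL
Rate = 88.85455 mg/hr ÷ 12.68 mg/mL = 7.007456 mL/hr
Volume infused = 7.007456 mL/hr × 2.9 hr = 20.32162 mL
Volume remaining = 100 − 20.32162 = 79.67838 mL
Drug remaining = 79.67838 mL × 12.68 mg/mL = 1010.322 mg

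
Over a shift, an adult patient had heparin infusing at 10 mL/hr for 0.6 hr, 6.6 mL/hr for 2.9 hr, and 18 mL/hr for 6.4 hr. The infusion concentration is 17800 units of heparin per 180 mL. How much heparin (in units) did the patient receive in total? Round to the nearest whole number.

Concentration = 17800 units ÷ 180 mL = 98.88889 units/mL
Stage 1: 10 mL/hr × 0.6 hr = 6 mL → 6 mL × 98.88889 units/mL = 593.3333 units
Stage 2: 6.6 mL/hr × 2.9 hr = 19.14 mL → 19.14 mL × 98.88889 units/mL = 1892.733 units
Stage 3: 18 mL/hr × 6.4 hr = 115.2 mL → 115.2 mL × 98.88889 units/mL = 11392 units
Total = 593.3333 + 1892.733 + 11392 = 13878.07 units

13878 units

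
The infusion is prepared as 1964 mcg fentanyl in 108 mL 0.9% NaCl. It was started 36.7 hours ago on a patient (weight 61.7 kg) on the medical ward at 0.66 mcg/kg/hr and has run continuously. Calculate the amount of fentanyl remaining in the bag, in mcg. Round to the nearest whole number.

Dose = 0.66 mcg/kg/hr × 61.7 kg = 40.722 mcg/hr
Concentration = 1964 mcg ÷ 108 mL = 18.18519 mcg/mL
Rate = 40.722 mcg/hr ÷ 18.18519 mcg/mL = 2.239295 mL/hr
Volume infused = 2.239295 mL/hr × 36.7 hr = 82.18214 mL
Volume remaining = 108 − 82.18214 = 25.81786 mL
Drug remaining = 25.81786 mL × 18.18519 mcg/mL = 469.5026 mcg

470 mcg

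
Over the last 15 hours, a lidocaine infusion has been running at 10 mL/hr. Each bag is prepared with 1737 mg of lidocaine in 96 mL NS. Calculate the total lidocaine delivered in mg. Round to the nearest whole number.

2714 mg

Concentration = 1737 mg ÷ 96 mL = 18.09375 mg/mL
Drug rate = 10 mL/hr × 18.09375 mg/mL = 180.9375 mg/hr
Total = 180.9375 mg/hr × 15 hr = 2714.062 mg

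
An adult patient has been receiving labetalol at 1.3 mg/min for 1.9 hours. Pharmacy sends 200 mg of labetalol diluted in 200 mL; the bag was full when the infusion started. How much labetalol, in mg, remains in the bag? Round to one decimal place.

1.3 mg/min × 60 min/hr = 78 mg/hr
Concentration = 200 mg ÷ 200 mL = 1 mg/mL
Rate = 78 mg/hr ÷ 1 mg/mL = 78 mL/hr
Volume infused = 78 mL/hr × 1.9 hr = 148.2 mL
Volume remaining = 200 − 148.2 = 51.8 mL
Drug remaining = 51.8 mL × 1 mg/mL = 51.8 mg

51.8 mg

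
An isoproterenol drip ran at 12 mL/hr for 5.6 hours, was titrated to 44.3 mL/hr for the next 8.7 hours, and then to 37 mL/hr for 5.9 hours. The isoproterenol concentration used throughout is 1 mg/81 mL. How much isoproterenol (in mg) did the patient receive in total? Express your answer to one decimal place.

Concentration = 1 mg ÷ 81 mL = 0.01234568 mg/mL
Stage 1: 12 mL/hr × 5.6 hr = 67.2 mL → 67.2 mL × 0.01234568 mg/mL = 0.8296296 mg
Stage 2: 44.3 mL/hr × 8.7 hr = 385.41 mL → 385.41 mL × 0.01234568 mg/mL = 4.758148 mg
Stage 3: 37 mL/hr × 5.9 hr = 218.3 mL → 218.3 mL × 0.01234568 mg/mL = 2.695062 mg
Total = 0.8296296 + 4.758148 + 2.695062 = 8.28284 mg

8.3 mg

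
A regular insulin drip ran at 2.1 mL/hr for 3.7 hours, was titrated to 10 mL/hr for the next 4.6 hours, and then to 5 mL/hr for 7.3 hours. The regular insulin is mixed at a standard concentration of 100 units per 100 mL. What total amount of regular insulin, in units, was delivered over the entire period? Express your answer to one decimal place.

90.3 units

Concentration = 100 units ÷ 100 mL = 1 units/mL
Stage 1: 2.1 mL/hr × 3.7 hr = 7.77 mL → 7.77 mL × 1 units/mL = 7.77 units
Stage 2: 10 mL/hr × 4.6 hr = 46 mL → 46 mL × 1 units/mL = 46 units
Stage 3: 5 mL/hr × 7.3 hr = 36.5 mL → 36.5 mL × 1 units/mL = 36.5 units
Total = 7.77 + 46 + 36.5 = 90.27 units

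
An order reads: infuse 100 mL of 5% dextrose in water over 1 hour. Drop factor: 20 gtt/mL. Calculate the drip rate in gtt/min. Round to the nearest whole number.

33 gtt/min

100 mL ÷ (1 hr × 60 = 60 min) = 1.666667 mL/min
1.666667 mL/min × 20 gtt/mL = 33.33333 gtt/min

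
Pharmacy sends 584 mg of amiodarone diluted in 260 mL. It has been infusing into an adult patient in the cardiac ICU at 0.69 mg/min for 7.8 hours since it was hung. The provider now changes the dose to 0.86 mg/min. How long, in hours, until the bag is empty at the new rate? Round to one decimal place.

5.1 hours

Initial rate:
0.69 mg/min × 60 min/hr = 41.4 mg/hr
Concentration = 584 mg ÷ 260 mL = 2.246154 mg/mL
Rate = 41.4 mg/hr ÷ 2.246154 mg/mL = 18.43151 mL/hr
Volume infused so far = 18.43151 mL/hr × 7.8 hr = 143.7658 mL
Volume remaining = 260 − 143.7658 = 116.2342 mL
New rate:
0.86 mg/min × 60 min/hr = 51.6 mg/hr
Rate = 51.6 mg/hr ÷ 2.246154 mg/mL = 22.9726 mL/hr
Time remaining = 116.2342 mL ÷ 22.9726 mL/hr = 5.05969 hr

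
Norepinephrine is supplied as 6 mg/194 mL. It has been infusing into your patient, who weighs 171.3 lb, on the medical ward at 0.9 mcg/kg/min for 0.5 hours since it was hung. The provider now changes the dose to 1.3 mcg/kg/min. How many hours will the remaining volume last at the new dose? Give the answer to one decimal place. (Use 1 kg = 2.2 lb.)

0.6 hours

Initial rate:
Weight = 171.3 lb ÷ 2.2 lb/kg = 77.86364 kg
Dose = 0.9 mcg/kg/min × 77.86364 kg = 70.07727 mcg/min
70.07727 mcg/min × 60 min/hr = 4204.636 mcg/hr
Concentration = 6 mg ÷ 194 mL = 0.03092784 mg/mL = 30.92784 mcg/mL
Rate = 4204.636 mcg/hr ÷ 30.92784 mcg/mL = 135.9499 mL/hr
Volume infused so far = 135.9499 mL/hr × 0.5 hr = 67.97495 mL
Volume remaining = 194 − 67.97495 = 126.025 mL
New rate:
Dose = 1.3 mcg/kg/min × 77.86364 kg = 101.2227 mcg/min
101.2227 mcg/min × 60 min/hr = 6073.364 mcg/hr
Rate = 6073.364 mcg/hr ÷ 30.92784 mcg/mL = 196.3721 mL/hr
Time remaining = 126.025 mL ÷ 196.3721 mL/hr = 0.6417666 hr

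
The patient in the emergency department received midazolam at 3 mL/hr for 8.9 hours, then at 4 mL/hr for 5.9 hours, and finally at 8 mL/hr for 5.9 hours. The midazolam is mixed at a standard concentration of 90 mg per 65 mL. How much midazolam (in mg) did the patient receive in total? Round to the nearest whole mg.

Concentration = 90 mg ÷ 65 mL = 1.384615 mg/mL
Stage 1: 3 mL/hr × 8.9 hr = 26.7 mL → 26.7 mL × 1.384615 mg/mL = 36.96923 mg
Stage 2: 4 mL/hr × 5.9 hr = 23.6 mL → 23.6 mL × 1.384615 mg/mL = 32.67692 mg
Stage 3: 8 mL/hr × 5.9 hr = 47.2 mL → 47.2 mL × 1.384615 mg/mL = 65.35385 mg
Total = 36.96923 + 32.67692 + 65.35385 = 135 mg

135 mg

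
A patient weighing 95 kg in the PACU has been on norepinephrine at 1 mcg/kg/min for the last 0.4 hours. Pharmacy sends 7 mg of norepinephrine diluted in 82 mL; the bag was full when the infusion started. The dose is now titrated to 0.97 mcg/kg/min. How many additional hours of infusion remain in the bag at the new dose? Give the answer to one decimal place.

Initial rate:
Dose = 1 mcg/kg/min × 95 kg = 95 mcg/min
95 mcg/min × 60 min/hr = 5700 mcg/hr
Concentration = 7 mg ÷ 82 mL = 0.08536585 mg/mL = 85.36585 mcg/mL
Rate = 5700 mcg/hr ÷ 85.36585 mcg/mL = 66.77143 mL/hr
Volume infused so far = 66.77143 mL/hr × 0.4 hr = 26.70857 mL
Volume remaining = 82 − 26.70857 = 55.29143 mL
New rate:
Dose = 0.97 mcg/kg/min × 95 kg = 92.15 mcg/min
92.15 mcg/min × 60 min/hr = 5529 mcg/hr
Rate = 5529 mcg/hr ÷ 85.36585 mcg/mL = 64.76829 mL/hr
Time remaining = 55.29143 mL ÷ 64.76829 mL/hr = 0.8536806 hr

0.9 hours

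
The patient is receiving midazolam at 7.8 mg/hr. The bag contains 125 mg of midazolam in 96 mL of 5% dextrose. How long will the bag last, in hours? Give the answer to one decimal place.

Concentration = 125 mg ÷ 96 mL = 1.302083 mg/mL
Rate = 7.8 mg/hr ÷ 1.302083 mg/mL = 5.9904 mL/hr
Duration = 96 mL ÷ 5.9904 mL/hr = 16.02564 hr

16.0 hours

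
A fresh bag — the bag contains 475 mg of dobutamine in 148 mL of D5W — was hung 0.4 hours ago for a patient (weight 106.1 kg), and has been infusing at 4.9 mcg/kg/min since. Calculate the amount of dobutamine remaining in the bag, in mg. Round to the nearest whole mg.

Dose = 4.9 mcg/kg/min × 106.1 kg = 519.89 mcg/min
519.89 mcg/min × 60 min/hr = 31193.4 mcg/hr
Concentration = 475 mg ÷ 148 mL = 3.209459 mg/mL = 3209.459 mcg/mL
Rate = 31193.4 mcg/hr ÷ 3209.459 mcg/mL = 9.719207 mL/hr
Volume infused = 9.719207 mL/hr × 0.4 hr = 3.887683 mL
Volume remaining = 148 − 3.887683 = 144.1123 mL
Drug remaining = 144.1123 mL × 3209.459 mcg/mL = 462522.6 mcg = 462.5226 mg

463 mg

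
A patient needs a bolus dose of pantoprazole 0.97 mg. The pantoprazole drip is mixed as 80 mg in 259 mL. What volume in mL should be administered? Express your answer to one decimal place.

3.1 mL

Concentration = 80 mg ÷ 259 mL = 0.3088803 mg/mL
Volume = 0.97 mg ÷ 0.3088803 mg/mL = 3.140375 mL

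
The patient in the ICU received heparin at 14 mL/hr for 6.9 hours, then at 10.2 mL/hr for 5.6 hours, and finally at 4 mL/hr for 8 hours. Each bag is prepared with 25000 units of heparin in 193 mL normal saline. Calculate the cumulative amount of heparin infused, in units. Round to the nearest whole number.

Concentration = 25000 units ÷ 193 mL = 129.5337 units/mL
Stage 1: 14 mL/hr × 6.9 hr = 96.6 mL → 96.6 mL × 129.5337 units/mL = 12512.95 units
Stage 2: 10.2 mL/hr × 5.6 hr = 57.12 mL → 57.12 mL × 129.5337 units/mL = 7398.964 units
Stage 3: 4 mL/hr × 8 hr = 32 mL → 32 mL × 129.5337 units/mL = 4145.078 units
Total = 12512.95 + 7398.964 + 4145.078 = 24056.99 units

24057 units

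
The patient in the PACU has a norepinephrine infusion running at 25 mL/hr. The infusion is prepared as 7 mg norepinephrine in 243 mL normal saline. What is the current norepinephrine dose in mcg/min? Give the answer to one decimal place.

12.0 mcg/min

Concentration = 7 mg ÷ 243 mL = 0.02880658 mg/mL = 28.80658 mcg/mL
Drug rate = 25 mL/hr × 28.80658 mcg/mL = 720.1646 mcg/hr
720.1646 mcg/hr ÷ 60 min/hr = 12.00274 mcg/min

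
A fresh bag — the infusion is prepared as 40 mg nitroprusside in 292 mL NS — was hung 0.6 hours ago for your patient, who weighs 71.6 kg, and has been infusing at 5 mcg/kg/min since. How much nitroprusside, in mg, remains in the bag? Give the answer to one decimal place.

Dose = 5 mcg/kg/min × 71.6 kg = 358 mcg/min
358 mcg/min × 60 min/hr = 21480 mcg/hr
Concentration = 40 mg ÷ 292 mL = 0.1369863 mg/mL = 136.9863 mcg/mL
Rate = 21480 mcg/hr ÷ 136.9863 mcg/mL = 156.804 mL/hr
Volume infused = 156.804 mL/hr × 0.6 hr = 94.0824 mL
Volume remaining = 292 − 94.0824 = 197.9176 mL
Drug remaining = 197.9176 mL × 136.9863 mcg/mL = 27112 mcg = 27.112 mg

27.1 mg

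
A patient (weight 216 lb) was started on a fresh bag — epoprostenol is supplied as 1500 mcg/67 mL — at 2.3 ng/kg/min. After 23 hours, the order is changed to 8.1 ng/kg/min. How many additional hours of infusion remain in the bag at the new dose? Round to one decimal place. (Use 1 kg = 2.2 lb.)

24.9 hours

Initial rate:
Weight = 216 lb ÷ 2.2 lb/kg = 98.18182 kg
Dose = 2.3 ng/kg/min × 98.18182 kg = 225.8182 ng/min
225.8182 ng/min × 60 min/hr = 13549.09 ng/hr
Concentration = 1500 mcg ÷ 67 mL = 22.38806 mcg/mL = 22388.06 ng/mL
Rate = 13549.09 ng/hr ÷ 22388.06 ng/mL = 0.6051927 mL/hr
Volume infused so far = 0.6051927 mL/hr × 23 hr = 13.91943 mL
Volume remaining = 67 − 13.91943 = 53.08057 mL
New rate:
Dose = 8.1 ng/kg/min × 98.18182 kg = 795.2727 ng/min
795.2727 ng/min × 60 min/hr = 47716.36 ng/hr
Rate = 47716.36 ng/hr ÷ 22388.06 ng/mL = 2.131331 mL/hr
Time remaining = 53.08057 mL ÷ 2.131331 mL/hr = 24.90489 hr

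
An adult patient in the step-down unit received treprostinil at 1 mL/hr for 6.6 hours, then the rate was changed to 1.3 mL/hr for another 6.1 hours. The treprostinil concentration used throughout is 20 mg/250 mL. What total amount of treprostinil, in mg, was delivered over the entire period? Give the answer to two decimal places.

1.16 mg

Concentration = 20 mg ÷ 250 mL = 0.08 mg/mL
Stage 1: 1 mL/hr × 6.6 hr = 6.6 mL → 6.6 mL × 0.08 mg/mL = 0.528 mg
Stage 2: 1.3 mL/hr × 6.1 hr = 7.93 mL → 7.93 mL × 0.08 mg/mL = 0.6344 mg
Total = 0.528 + 0.6344 = 1.1624 mg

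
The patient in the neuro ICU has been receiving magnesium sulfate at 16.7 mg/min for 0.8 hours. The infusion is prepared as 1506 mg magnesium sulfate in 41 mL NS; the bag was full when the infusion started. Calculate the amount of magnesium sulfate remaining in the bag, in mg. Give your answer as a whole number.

16.7 mg/min × 60 min/hr = 1002 mg/hr
Concentration = 1506 mg ÷ 41 mL = 36.73171 mg/mL
Rate = 1002 mg/hr ÷ 36.73171 mg/mL = 27.27888 mL/hr
Volume infused = 27.27888 mL/hr × 0.8 hr = 21.82311 mL
Volume remaining = 41 − 21.82311 = 19.17689 mL
Drug remaining = 19.17689 mL × 36.73171 mg/mL = 704.4 mg

704 mg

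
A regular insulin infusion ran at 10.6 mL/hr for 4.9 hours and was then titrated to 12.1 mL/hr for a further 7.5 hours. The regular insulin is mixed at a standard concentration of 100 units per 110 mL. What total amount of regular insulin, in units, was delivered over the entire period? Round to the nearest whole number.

130 units

Concentration = 100 units ÷ 110 mL = 0.9090909 units/mL
Stage 1: 10.6 mL/hr × 4.9 hr = 51.94 mL → 51.94 mL × 0.9090909 units/mL = 47.21818 units
Stage 2: 12.1 mL/hr × 7.5 hr = 90.75 mL → 90.75 mL × 0.9090909 units/mL = 82.5 units
Total = 47.21818 + 82.5 = 129.7182 units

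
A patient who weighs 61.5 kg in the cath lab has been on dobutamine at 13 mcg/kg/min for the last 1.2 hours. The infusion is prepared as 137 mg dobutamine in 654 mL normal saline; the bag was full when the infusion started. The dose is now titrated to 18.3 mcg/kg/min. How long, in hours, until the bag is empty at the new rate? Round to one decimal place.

Initial rate:
Dose = 13 mcg/kg/min × 61.5 kg = 799.5 mcg/min
799.5 mcg/min × 60 min/hr = 47970 mcg/hr
Concentration = 137 mg ÷ 654 mL = 0.2094801 mg/mL = 209.4801 mcg/mL
Rate = 47970 mcg/hr ÷ 209.4801 mcg/mL = 228.9955 mL/hr
Volume infused so far = 228.9955 mL/hr × 1.2 hr = 274.7946 mL
Volume remaining = 654 − 274.7946 = 379.2054 mL
New rate:
Dose = 18.3 mcg/kg/min × 61.5 kg = 1125.45 mcg/min
1125.45 mcg/min × 60 min/hr = 67527 mcg/hr
Rate = 67527 mcg/hr ÷ 209.4801 mcg/mL = 322.3552 mL/hr
Time remaining = 379.2054 mL ÷ 322.3552 mL/hr = 1.176359 hr

1.2 hours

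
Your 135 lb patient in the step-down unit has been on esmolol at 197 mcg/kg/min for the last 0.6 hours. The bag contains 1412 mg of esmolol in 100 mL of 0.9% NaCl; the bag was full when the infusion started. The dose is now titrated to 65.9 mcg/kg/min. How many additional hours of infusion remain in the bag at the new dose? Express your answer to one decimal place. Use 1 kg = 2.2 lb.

4.0 hours

Initial rate:
Weight = 135 lb ÷ 2.2 lb/kg = 61.36364 kg
Dose = 197 mcg/kg/min × 61.36364 kg = 12088.64 mcg/min
12088.64 mcg/min × 60 min/hr = 725318.2 mcg/hr
Concentration = 1412 mg ÷ 100 mL = 14.12 mg/mL = 14120 mcg/mL
Rate = 725318.2 mcg/hr ÷ 14120 mcg/mL = 51.36814 mL/hr
Volume infused so far = 51.36814 mL/hr × 0.6 hr = 30.82089 mL
Volume remaining = 100 − 30.82089 = 69.17911 mL
New rate:
Dose = 65.9 mcg/kg/min × 61.36364 kg = 4043.864 mcg/min
4043.864 mcg/min × 60 min/hr = 242631.8 mcg/hr
Rate = 242631.8 mcg/hr ÷ 14120 mcg/mL = 17.18356 mL/hr
Time remaining = 69.17911 mL ÷ 17.18356 mL/hr = 4.02589 hr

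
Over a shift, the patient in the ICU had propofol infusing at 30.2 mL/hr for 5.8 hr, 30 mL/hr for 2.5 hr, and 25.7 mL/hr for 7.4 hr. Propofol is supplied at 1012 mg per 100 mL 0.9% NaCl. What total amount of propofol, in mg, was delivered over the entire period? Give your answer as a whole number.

4456 mg

Concentration = 1012 mg ÷ 100 mL = 10.12 mg/mL
Stage 1: 30.2 mL/hr × 5.8 hr = 175.16 mL → 175.16 mL × 10.12 mg/mL = 1772.619 mg
Stage 2: 30 mL/hr × 2.5 hr = 75 mL → 75 mL × 10.12 mg/mL = 759 mg
Stage 3: 25.7 mL/hr × 7.4 hr = 190.18 mL → 190.18 mL × 10.12 mg/mL = 1924.622 mg
Total = 1772.619 + 759 + 1924.622 = 4456.241 mg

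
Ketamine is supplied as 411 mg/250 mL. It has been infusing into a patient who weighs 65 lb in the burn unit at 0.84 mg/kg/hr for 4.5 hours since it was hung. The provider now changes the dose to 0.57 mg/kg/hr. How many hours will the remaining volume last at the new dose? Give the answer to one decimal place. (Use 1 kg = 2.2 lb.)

17.8 hours

Initial rate:
Weight = 65 lb ÷ 2.2 lb/kg = 29.54545 kg
Dose = 0.84 mg/kg/hr × 29.54545 kg = 24.81818 mg/hr
Concentration = 411 mg ÷ 250 mL = 1.644 mg/mL
Rate = 24.81818 mg/hr ÷ 1.644 mg/mL = 15.09622 mL/hr
Volume infused so far = 15.09622 mL/hr × 4.5 hr = 67.93298 mL
Volume remaining = 250 − 67.93298 = 182.067 mL
New rate:
Dose = 0.57 mg/kg/hr × 29.54545 kg = 16.84091 mg/hr
Rate = 16.84091 mg/hr ÷ 1.644 mg/mL = 10.24386 mL/hr
Time remaining = 182.067 mL ÷ 10.24386 mL/hr = 17.77328 hr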